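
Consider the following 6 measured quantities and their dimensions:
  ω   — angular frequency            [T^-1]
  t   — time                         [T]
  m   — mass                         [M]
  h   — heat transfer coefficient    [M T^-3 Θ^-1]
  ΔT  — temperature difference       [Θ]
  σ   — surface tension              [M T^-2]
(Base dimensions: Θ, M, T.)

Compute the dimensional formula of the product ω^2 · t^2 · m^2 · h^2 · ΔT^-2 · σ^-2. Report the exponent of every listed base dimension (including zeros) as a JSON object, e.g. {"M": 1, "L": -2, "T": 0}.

{"Θ": -4, "M": 2, "T": -2}

Write exponents as rows Θ,M,T / cols ω,t,m,h,ΔT,σ:
  Θ: [ 0  0  0 -1  1  0]
  M: [ 0  0  1  1  0  1]
  T: [-1  1  0 -3  0 -2]
  [Θ]: (2)·0+(2)·0+(2)·0+(2)·-1+(-2)·1+(-2)·0 = -4
  [M]: (2)·0+(2)·0+(2)·1+(2)·1+(-2)·0+(-2)·1 = 2
  [T]: (2)·-1+(2)·1+(2)·0+(2)·-3+(-2)·0+(-2)·-2 = -2
⇒ Θ^-4 M^2 T^-2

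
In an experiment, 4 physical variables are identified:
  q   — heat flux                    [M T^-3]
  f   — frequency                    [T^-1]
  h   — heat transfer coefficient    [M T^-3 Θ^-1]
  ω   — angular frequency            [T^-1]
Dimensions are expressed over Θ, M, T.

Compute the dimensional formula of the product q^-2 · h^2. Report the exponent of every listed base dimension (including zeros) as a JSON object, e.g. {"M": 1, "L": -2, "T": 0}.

Dimensional matrix (Θ×M×T by q×f×h×ω):
  Θ: [ 0  0 -1  0]
  M: [ 1  0  1  0]
  T: [-3 -1 -3 -1]
  [Θ]: (-2)·0+(2)·-1 = -2
  [M]: (-2)·1+(2)·1 = 0
  [T]: (-2)·-3+(2)·-3 = 0
⇒ Θ^-2

{"Θ": -2, "M": 0, "T": 0}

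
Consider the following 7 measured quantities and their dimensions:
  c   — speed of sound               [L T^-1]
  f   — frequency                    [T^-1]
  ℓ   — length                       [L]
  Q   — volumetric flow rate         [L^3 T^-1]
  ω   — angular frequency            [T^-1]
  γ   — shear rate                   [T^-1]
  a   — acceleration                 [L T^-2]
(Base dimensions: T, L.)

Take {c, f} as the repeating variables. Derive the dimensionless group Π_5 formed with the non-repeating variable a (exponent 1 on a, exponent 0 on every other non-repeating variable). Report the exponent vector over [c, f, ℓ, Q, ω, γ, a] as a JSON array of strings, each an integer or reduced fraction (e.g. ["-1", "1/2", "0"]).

Dimensional matrix (T×L by c×f×ℓ×Q×ω×γ×a):
  T: [-1 -1  0 -1 -1 -1 -2]
  L: [ 1  0  1  3  0  0  1]
Row reduction gives pivot columns c,f; rank = 2
Repeat: c,f; free: ℓ,Q,ω,γ,a
RREF:
  r0: [   1    0    1    3    0    0    1]
  r1: [   0    1   -1   -2    1    1    1]
Fix exponent of a at 1, ℓ at 0, Q at 0, ω at 0, γ at 0; solve each RREF row for its pivot's exponent:
  r0: exp(c) + (1)·1 = 0 ⇒ exp(c) = -1
  r1: exp(f) + (1)·1 = 0 ⇒ exp(f) = -1
Π_5 = c^-1 · f^-1 · a

["-1", "-1", "0", "0", "0", "0", "1"]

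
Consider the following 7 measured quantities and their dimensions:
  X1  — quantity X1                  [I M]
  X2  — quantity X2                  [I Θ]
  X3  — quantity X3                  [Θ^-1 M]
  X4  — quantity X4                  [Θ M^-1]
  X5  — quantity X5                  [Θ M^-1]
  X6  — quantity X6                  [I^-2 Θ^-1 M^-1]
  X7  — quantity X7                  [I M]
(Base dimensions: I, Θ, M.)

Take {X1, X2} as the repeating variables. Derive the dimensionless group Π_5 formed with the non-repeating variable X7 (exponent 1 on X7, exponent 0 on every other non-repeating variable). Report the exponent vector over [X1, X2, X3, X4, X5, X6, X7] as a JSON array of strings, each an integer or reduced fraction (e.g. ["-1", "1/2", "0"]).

Write exponents as rows I,Θ,M / cols X1,X2,X3,X4,X5,X6,X7:
  I: [ 1  1  0  0  0 -2  1]
  Θ: [ 0  1 -1  1  1 -1  0]
  M: [ 1  0  1 -1 -1 -1  1]
RREF → pivots at {X1,X2} ⇒ r = 2
Pivot set = {X1,X2}, free = {X3,X4,X5,X6,X7}
RREF:
  r0: [   1    0    1   -1   -1   -1    1]
  r1: [   0    1   -1    1    1   -1    0]
  r2: [   0    0    0    0    0    0    0]
Fix exponent of X7 at 1, X3 at 0, X4 at 0, X5 at 0, X6 at 0; solve each RREF row for its pivot's exponent:
  r0: exp(X1) + (1)·1 = 0 ⇒ exp(X1) = -1
  r1: exp(X2) + (0)·1 = 0 ⇒ exp(X2) = 0
Π_5 = X1^-1 · X7

["-1", "0", "0", "0", "0", "0", "1"]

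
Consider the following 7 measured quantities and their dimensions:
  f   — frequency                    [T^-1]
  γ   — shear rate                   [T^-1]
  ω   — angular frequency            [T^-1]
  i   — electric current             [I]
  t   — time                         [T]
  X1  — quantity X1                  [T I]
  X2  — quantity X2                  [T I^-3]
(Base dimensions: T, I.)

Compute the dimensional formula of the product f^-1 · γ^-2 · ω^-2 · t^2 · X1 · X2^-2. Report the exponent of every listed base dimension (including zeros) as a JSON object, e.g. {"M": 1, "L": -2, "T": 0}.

{"T": 6, "I": 7}

Write exponents as rows T,I / cols f,γ,ω,i,t,X1,X2:
  T: [-1 -1 -1  0  1  1  1]
  I: [ 0  0  0  1  0  1 -3]
  [T]: (-1)·-1+(-2)·-1+(-2)·-1+(2)·1+(1)·1+(-2)·1 = 6
  [I]: (-1)·0+(-2)·0+(-2)·0+(2)·0+(1)·1+(-2)·-3 = 7
⇒ T^6 I^7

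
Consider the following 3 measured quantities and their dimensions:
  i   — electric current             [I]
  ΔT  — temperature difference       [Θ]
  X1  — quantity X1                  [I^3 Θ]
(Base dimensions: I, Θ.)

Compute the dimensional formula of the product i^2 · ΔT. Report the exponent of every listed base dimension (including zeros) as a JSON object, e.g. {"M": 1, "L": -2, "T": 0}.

Exponent matrix [I,Θ] × [i,ΔT,X1]:
  I: [ 1  0  3]
  Θ: [ 0  1  1]
  [I]: (2)·1+(1)·0 = 2
  [Θ]: (2)·0+(1)·1 = 1
⇒ I^2 Θ

{"I": 2, "Θ": 1}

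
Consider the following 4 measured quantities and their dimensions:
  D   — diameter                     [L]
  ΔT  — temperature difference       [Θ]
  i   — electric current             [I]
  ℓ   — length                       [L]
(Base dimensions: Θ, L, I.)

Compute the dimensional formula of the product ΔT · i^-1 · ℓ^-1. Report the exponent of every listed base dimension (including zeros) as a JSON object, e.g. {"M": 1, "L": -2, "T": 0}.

Exponent matrix [Θ,L,I] × [D,ΔT,i,ℓ]:
  Θ: [ 0  1  0  0]
  L: [ 1  0  0  1]
  I: [ 0  0  1  0]
  [Θ]: (1)·1+(-1)·0+(-1)·0 = 1
  [L]: (1)·0+(-1)·0+(-1)·1 = -1
  [I]: (1)·0+(-1)·1+(-1)·0 = -1
⇒ Θ L^-1 I^-1

{"Θ": 1, "L": -1, "I": -1}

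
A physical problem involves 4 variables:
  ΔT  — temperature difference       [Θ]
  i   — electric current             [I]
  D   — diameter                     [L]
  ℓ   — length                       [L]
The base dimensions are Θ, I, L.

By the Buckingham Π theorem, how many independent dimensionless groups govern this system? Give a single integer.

1

Write exponents as rows Θ,I,L / cols ΔT,i,D,ℓ:
  Θ: [ 1  0  0  0]
  I: [ 0  1  0  0]
  L: [ 0  0  1  1]
Echelon form has 3 nonzero rows (pivots: ΔT,i,D)
n=4, r=3 ⇒ 1 dimensionless group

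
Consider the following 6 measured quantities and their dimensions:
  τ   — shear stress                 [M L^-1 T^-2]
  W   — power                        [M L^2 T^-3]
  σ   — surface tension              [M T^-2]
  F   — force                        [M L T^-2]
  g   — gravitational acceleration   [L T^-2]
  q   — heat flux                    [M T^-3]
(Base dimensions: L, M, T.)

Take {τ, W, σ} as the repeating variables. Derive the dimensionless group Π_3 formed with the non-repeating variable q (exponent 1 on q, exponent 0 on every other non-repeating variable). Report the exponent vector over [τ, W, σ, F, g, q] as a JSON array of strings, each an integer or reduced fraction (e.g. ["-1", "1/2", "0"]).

["-2", "-1", "2", "0", "0", "1"]

Write exponents as rows L,M,T / cols τ,W,σ,F,g,q:
  L: [-1  2  0  1  1  0]
  M: [ 1  1  1  1  0  1]
  T: [-2 -3 -2 -2 -2 -3]
Row reduction gives pivot columns τ,W,σ; rank = 3
Repeat: τ,W,σ; free: F,g,q
RREF:
  r0: [   1    0    0   -1    3    2]
  r1: [   0    1    0    0    2    1]
  r2: [   0    0    1    2   -5   -2]
Fix exponent of q at 1, F at 0, g at 0; solve each RREF row for its pivot's exponent:
  r0: exp(τ) + (2)·1 = 0 ⇒ exp(τ) = -2
  r1: exp(W) + (1)·1 = 0 ⇒ exp(W) = -1
  r2: exp(σ) + (-2)·1 = 0 ⇒ exp(σ) = 2
Π_3 = τ^-2 · W^-1 · σ^2 · q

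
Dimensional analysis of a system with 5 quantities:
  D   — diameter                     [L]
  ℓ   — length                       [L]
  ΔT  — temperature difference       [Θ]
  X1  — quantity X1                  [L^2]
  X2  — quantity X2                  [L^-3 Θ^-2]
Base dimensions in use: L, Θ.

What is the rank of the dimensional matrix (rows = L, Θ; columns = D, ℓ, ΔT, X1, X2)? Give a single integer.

Dimensional matrix (L×Θ by D×ℓ×ΔT×X1×X2):
  L: [ 1  1  0  2 -3]
  Θ: [ 0  0  1  0 -2]
RREF → pivots at {D,ΔT} ⇒ r = 2

2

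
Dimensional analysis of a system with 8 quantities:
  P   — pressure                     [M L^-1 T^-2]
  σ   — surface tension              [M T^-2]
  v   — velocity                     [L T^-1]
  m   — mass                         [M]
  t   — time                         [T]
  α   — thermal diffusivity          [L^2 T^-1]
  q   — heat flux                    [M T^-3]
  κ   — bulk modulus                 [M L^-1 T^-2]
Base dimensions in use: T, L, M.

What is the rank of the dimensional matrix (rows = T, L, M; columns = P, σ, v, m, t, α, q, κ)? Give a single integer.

Dimensional matrix (T×L×M by P×σ×v×m×t×α×q×κ):
  T: [-2 -2 -1  0  1 -1 -3 -2]
  L: [-1  0  1  0  0  2  0 -1]
  M: [ 1  1  0  1  0  0  1  1]
Row reduction gives pivot columns P,σ,v; rank = 3

3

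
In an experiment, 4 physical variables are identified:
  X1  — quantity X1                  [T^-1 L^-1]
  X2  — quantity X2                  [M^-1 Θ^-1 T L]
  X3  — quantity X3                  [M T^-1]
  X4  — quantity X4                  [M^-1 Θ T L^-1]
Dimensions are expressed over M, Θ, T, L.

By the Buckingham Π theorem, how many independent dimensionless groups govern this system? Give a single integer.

1

Dimensional matrix (M×Θ×T×L by X1×X2×X3×X4):
  M: [ 0 -1  1 -1]
  Θ: [ 0 -1  0  1]
  T: [-1  1 -1  1]
  L: [-1  1  0 -1]
RREF → pivots at {X1,X2,X3} ⇒ r = 3
Π count = n − r = 4 − 3 = 1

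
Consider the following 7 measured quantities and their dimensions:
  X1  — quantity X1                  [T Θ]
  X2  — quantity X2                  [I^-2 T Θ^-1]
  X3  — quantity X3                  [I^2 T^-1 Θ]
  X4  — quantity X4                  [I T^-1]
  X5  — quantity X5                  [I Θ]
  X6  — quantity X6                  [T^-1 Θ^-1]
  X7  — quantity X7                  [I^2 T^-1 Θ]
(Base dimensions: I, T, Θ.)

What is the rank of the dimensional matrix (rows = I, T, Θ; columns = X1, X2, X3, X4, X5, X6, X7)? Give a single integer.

2

Write exponents as rows I,T,Θ / cols X1,X2,X3,X4,X5,X6,X7:
  I: [ 0 -2  2  1  1  0  2]
  T: [ 1  1 -1 -1  0 -1 -1]
  Θ: [ 1 -1  1  0  1 -1  1]
Echelon form has 2 nonzero rows (pivots: X1,X2)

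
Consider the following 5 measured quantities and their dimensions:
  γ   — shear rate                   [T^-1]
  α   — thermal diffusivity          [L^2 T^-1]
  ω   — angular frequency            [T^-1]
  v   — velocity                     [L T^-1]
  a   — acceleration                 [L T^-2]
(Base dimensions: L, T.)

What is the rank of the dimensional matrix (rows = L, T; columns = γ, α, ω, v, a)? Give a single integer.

Write exponents as rows L,T / cols γ,α,ω,v,a:
  L: [ 0  2  0  1  1]
  T: [-1 -1 -1 -1 -2]
Row reduction gives pivot columns γ,α; rank = 2

2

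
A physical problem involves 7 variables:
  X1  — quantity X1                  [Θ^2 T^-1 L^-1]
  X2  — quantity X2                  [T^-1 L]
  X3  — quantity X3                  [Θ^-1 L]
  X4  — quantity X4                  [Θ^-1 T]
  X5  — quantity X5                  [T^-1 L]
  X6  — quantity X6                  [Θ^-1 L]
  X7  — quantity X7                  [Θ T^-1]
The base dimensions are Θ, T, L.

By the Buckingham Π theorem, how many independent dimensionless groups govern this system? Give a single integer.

Exponent matrix [Θ,T,L] × [X1,X2,X3,X4,X5,X6,X7]:
  Θ: [ 2  0 -1 -1  0 -1  1]
  T: [-1 -1  0  1 -1  0 -1]
  L: [-1  1  1  0  1  1  0]
Row reduction gives pivot columns X1,X2; rank = 2
Π count = n − r = 7 − 2 = 5

5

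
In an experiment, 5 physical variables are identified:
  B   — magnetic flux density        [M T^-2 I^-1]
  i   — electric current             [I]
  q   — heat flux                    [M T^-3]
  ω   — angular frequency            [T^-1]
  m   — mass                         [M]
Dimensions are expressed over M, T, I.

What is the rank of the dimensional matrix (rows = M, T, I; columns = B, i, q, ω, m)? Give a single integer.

Exponent matrix [M,T,I] × [B,i,q,ω,m]:
  M: [ 1  0  1  0  1]
  T: [-2  0 -3 -1  0]
  I: [-1  1  0  0  0]
Row reduction gives pivot columns B,i,q; rank = 3

3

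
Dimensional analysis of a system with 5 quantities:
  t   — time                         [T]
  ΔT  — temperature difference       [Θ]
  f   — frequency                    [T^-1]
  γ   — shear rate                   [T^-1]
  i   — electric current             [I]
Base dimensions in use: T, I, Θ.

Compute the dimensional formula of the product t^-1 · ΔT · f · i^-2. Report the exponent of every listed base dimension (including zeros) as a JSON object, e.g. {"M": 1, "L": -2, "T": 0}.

{"T": -2, "I": -2, "Θ": 1}

Write exponents as rows T,I,Θ / cols t,ΔT,f,γ,i:
  T: [ 1  0 -1 -1  0]
  I: [ 0  0  0  0  1]
  Θ: [ 0  1  0  0  0]
  [T]: (-1)·1+(1)·0+(1)·-1+(-2)·0 = -2
  [I]: (-1)·0+(1)·0+(1)·0+(-2)·1 = -2
  [Θ]: (-1)·0+(1)·1+(1)·0+(-2)·0 = 1
⇒ T^-2 I^-2 Θ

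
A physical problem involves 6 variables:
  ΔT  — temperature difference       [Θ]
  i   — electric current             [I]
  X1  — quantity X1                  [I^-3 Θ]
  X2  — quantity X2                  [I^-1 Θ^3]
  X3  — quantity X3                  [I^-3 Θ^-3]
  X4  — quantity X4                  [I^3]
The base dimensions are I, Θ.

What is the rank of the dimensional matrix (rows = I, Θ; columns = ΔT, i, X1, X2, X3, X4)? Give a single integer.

Exponent matrix [I,Θ] × [ΔT,i,X1,X2,X3,X4]:
  I: [ 0  1 -3 -1 -3  3]
  Θ: [ 1  0  1  3 -3  0]
Row reduction gives pivot columns ΔT,i; rank = 2

2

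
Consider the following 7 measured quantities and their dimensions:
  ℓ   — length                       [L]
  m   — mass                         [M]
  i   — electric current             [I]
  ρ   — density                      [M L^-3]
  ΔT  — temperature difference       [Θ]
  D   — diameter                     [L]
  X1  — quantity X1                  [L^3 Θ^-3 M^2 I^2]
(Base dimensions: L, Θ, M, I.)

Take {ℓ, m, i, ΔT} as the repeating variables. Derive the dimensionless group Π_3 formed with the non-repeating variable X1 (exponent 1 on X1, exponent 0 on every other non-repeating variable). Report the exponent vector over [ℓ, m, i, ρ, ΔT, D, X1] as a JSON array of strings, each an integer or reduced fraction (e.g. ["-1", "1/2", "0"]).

["-3", "-2", "-2", "0", "3", "0", "1"]

Exponent matrix [L,Θ,M,I] × [ℓ,m,i,ρ,ΔT,D,X1]:
  L: [ 1  0  0 -3  0  1  3]
  Θ: [ 0  0  0  0  1  0 -3]
  M: [ 0  1  0  1  0  0  2]
  I: [ 0  0  1  0  0  0  2]
Echelon form has 4 nonzero rows (pivots: ℓ,m,i,ΔT)
Pivot set = {ℓ,m,i,ΔT}, free = {ρ,D,X1}
RREF:
  r0: [   1    0    0   -3    0    1    3]
  r1: [   0    1    0    1    0    0    2]
  r2: [   0    0    1    0    0    0    2]
  r3: [   0    0    0    0    1    0   -3]
Fix exponent of X1 at 1, ρ at 0, D at 0; solve each RREF row for its pivot's exponent:
  r0: exp(ℓ) + (3)·1 = 0 ⇒ exp(ℓ) = -3
  r1: exp(m) + (2)·1 = 0 ⇒ exp(m) = -2
  r2: exp(i) + (2)·1 = 0 ⇒ exp(i) = -2
  r3: exp(ΔT) + (-3)·1 = 0 ⇒ exp(ΔT) = 3
Π_3 = ℓ^-3 · m^-2 · i^-2 · ΔT^3 · X1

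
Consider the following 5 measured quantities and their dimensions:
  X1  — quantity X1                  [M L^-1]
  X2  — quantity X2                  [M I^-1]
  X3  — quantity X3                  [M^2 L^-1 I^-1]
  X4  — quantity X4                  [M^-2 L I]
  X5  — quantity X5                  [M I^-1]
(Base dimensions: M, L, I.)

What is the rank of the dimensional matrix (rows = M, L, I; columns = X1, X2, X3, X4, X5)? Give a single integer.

2

Dimensional matrix (M×L×I by X1×X2×X3×X4×X5):
  M: [ 1  1  2 -2  1]
  L: [-1  0 -1  1  0]
  I: [ 0 -1 -1  1 -1]
Row reduction gives pivot columns X1,X2; rank = 2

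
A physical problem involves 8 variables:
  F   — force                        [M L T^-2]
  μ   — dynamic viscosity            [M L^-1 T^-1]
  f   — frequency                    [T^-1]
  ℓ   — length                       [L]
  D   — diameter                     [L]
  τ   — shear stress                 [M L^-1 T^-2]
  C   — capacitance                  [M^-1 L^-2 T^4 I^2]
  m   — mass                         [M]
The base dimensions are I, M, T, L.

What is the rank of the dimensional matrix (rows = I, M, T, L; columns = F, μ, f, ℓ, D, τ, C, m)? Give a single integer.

4

Dimensional matrix (I×M×T×L by F×μ×f×ℓ×D×τ×C×m):
  I: [ 0  0  0  0  0  0  2  0]
  M: [ 1  1  0  0  0  1 -1  1]
  T: [-2 -1 -1  0  0 -2  4  0]
  L: [ 1 -1  0  1  1 -1 -2  0]
RREF → pivots at {F,μ,f,C} ⇒ r = 4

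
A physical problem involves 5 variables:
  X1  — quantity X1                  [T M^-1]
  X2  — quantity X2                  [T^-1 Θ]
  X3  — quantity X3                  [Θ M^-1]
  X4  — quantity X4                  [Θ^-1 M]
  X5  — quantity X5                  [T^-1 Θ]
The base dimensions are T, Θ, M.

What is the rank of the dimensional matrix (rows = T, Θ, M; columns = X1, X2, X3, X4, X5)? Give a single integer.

2

Dimensional matrix (T×Θ×M by X1×X2×X3×X4×X5):
  T: [ 1 -1  0  0 -1]
  Θ: [ 0  1  1 -1  1]
  M: [-1  0 -1  1  0]
RREF → pivots at {X1,X2} ⇒ r = 2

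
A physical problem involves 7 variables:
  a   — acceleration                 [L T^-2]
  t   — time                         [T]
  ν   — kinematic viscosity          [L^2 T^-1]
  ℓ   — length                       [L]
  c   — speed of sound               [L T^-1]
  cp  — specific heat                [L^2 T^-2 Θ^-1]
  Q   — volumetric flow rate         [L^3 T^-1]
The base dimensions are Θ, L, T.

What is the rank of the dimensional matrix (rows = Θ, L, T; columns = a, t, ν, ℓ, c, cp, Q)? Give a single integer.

3

Exponent matrix [Θ,L,T] × [a,t,ν,ℓ,c,cp,Q]:
  Θ: [ 0  0  0  0  0 -1  0]
  L: [ 1  0  2  1  1  2  3]
  T: [-2  1 -1  0 -1 -2 -1]
RREF → pivots at {a,t,cp} ⇒ r = 3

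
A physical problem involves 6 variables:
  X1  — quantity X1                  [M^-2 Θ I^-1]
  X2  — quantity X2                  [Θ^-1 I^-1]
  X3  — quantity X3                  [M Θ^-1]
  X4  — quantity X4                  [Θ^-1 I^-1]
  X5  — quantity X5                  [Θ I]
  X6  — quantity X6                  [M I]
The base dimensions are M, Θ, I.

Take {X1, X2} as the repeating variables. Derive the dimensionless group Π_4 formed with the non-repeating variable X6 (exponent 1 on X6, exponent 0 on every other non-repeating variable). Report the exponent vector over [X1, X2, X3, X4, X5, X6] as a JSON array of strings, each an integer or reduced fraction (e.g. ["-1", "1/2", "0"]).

["1/2", "1/2", "0", "0", "0", "1"]

Exponent matrix [M,Θ,I] × [X1,X2,X3,X4,X5,X6]:
  M: [-2  0  1  0  0  1]
  Θ: [ 1 -1 -1 -1  1  0]
  I: [-1 -1  0 -1  1  1]
RREF → pivots at {X1,X2} ⇒ r = 2
Pivot set = {X1,X2}, free = {X3,X4,X5,X6}
RREF:
  r0: [   1    0 -1/2    0    0 -1/2]
  r1: [   0    1  1/2    1   -1 -1/2]
  r2: [   0    0    0    0    0    0]
Fix exponent of X6 at 1, X3 at 0, X4 at 0, X5 at 0; solve each RREF row for its pivot's exponent:
  r0: exp(X1) + (-1/2)·1 = 0 ⇒ exp(X1) = 1/2
  r1: exp(X2) + (-1/2)·1 = 0 ⇒ exp(X2) = 1/2
Π_4 = X1^(1/2) · X2^(1/2) · X6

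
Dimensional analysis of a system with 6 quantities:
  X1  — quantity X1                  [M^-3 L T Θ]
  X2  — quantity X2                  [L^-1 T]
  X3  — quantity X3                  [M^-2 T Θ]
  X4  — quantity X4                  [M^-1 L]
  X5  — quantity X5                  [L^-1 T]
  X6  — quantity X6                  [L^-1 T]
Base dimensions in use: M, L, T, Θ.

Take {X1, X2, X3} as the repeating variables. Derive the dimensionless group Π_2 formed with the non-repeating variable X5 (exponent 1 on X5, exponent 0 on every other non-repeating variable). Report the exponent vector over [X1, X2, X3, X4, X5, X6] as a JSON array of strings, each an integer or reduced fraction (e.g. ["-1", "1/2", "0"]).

["0", "-1", "0", "0", "1", "0"]

Dimensional matrix (M×L×T×Θ by X1×X2×X3×X4×X5×X6):
  M: [-3  0 -2 -1  0  0]
  L: [ 1 -1  0  1 -1 -1]
  T: [ 1  1  1  0  1  1]
  Θ: [ 1  0  1  0  0  0]
Echelon form has 3 nonzero rows (pivots: X1,X2,X3)
Repeat: X1,X2,X3; free: X4,X5,X6
RREF:
  r0: [   1    0    0    1    0    0]
  r1: [   0    1    0    0    1    1]
  r2: [   0    0    1   -1    0    0]
  r3: [   0    0    0    0    0    0]
Fix exponent of X5 at 1, X4 at 0, X6 at 0; solve each RREF row for its pivot's exponent:
  r0: exp(X1) + (0)·1 = 0 ⇒ exp(X1) = 0
  r1: exp(X2) + (1)·1 = 0 ⇒ exp(X2) = -1
  r2: exp(X3) + (0)·1 = 0 ⇒ exp(X3) = 0
Π_2 = X2^-1 · X5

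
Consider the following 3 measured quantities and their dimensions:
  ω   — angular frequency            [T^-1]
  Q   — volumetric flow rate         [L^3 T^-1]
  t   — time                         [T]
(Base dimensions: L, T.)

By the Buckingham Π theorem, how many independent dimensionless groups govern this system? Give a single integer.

1

Write exponents as rows L,T / cols ω,Q,t:
  L: [ 0  3  0]
  T: [-1 -1  1]
Row reduction gives pivot columns ω,Q; rank = 2
3 vars − rank 2 = 1 Π group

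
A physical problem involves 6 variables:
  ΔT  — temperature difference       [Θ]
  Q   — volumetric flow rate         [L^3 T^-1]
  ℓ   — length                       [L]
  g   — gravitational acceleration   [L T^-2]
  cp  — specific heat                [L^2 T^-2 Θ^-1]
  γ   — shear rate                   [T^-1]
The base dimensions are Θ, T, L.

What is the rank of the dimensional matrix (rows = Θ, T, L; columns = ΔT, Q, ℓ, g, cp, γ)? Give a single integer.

3

Write exponents as rows Θ,T,L / cols ΔT,Q,ℓ,g,cp,γ:
  Θ: [ 1  0  0  0 -1  0]
  T: [ 0 -1  0 -2 -2 -1]
  L: [ 0  3  1  1  2  0]
Row reduction gives pivot columns ΔT,Q,ℓ; rank = 3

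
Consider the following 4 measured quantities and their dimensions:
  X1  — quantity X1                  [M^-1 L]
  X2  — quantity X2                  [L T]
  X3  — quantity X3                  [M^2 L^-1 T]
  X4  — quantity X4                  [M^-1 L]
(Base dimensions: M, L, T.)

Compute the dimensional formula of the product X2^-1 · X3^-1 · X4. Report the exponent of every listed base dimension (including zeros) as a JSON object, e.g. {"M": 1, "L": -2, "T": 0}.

Dimensional matrix (M×L×T by X1×X2×X3×X4):
  M: [-1  0  2 -1]
  L: [ 1  1 -1  1]
  T: [ 0  1  1  0]
  [M]: (-1)·0+(-1)·2+(1)·-1 = -3
  [L]: (-1)·1+(-1)·-1+(1)·1 = 1
  [T]: (-1)·1+(-1)·1+(1)·0 = -2
⇒ M^-3 L T^-2

{"M": -3, "L": 1, "T": -2}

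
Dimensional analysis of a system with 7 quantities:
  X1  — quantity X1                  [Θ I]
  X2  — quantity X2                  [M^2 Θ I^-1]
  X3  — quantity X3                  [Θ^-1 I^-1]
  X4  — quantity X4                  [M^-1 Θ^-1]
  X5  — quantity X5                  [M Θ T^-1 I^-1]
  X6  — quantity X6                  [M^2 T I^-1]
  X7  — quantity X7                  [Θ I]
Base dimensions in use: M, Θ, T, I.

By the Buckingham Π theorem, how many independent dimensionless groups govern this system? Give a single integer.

4

Exponent matrix [M,Θ,T,I] × [X1,X2,X3,X4,X5,X6,X7]:
  M: [ 0  2  0 -1  1  2  0]
  Θ: [ 1  1 -1 -1  1  0  1]
  T: [ 0  0  0  0 -1  1  0]
  I: [ 1 -1 -1  0 -1 -1  1]
RREF → pivots at {X1,X2,X5} ⇒ r = 3
Π count = n − r = 7 − 3 = 4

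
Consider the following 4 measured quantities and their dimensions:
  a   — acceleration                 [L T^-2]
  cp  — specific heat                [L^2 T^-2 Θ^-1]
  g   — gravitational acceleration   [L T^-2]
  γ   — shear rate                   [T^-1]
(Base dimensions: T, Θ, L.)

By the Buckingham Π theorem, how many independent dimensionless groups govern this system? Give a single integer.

1

Dimensional matrix (T×Θ×L by a×cp×g×γ):
  T: [-2 -2 -2 -1]
  Θ: [ 0 -1  0  0]
  L: [ 1  2  1  0]
Row reduction gives pivot columns a,cp,γ; rank = 3
n=4, r=3 ⇒ 1 dimensionless group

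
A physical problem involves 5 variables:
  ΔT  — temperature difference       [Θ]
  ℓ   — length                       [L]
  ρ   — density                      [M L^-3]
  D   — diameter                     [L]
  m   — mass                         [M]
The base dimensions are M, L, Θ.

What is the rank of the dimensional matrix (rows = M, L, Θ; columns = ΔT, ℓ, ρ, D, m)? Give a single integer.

Write exponents as rows M,L,Θ / cols ΔT,ℓ,ρ,D,m:
  M: [ 0  0  1  0  1]
  L: [ 0  1 -3  1  0]
  Θ: [ 1  0  0  0  0]
Row reduction gives pivot columns ΔT,ℓ,ρ; rank = 3

3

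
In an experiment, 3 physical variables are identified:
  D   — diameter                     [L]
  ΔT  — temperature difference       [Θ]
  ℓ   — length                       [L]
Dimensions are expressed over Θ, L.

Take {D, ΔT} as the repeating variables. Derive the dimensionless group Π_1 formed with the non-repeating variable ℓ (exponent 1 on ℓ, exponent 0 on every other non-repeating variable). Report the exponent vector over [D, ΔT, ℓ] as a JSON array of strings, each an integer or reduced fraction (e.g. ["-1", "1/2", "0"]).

["-1", "0", "1"]

Write exponents as rows Θ,L / cols D,ΔT,ℓ:
  Θ: [ 0  1  0]
  L: [ 1  0  1]
RREF → pivots at {D,ΔT} ⇒ r = 2
Pivot set = {D,ΔT}, free = {ℓ}
RREF:
  r0: [   1    0    1]
  r1: [   0    1    0]
Fix exponent of ℓ at 1; solve each RREF row for its pivot's exponent:
  r0: exp(D) + (1)·1 = 0 ⇒ exp(D) = -1
  r1: exp(ΔT) + (0)·1 = 0 ⇒ exp(ΔT) = 0
Π_1 = D^-1 · ℓ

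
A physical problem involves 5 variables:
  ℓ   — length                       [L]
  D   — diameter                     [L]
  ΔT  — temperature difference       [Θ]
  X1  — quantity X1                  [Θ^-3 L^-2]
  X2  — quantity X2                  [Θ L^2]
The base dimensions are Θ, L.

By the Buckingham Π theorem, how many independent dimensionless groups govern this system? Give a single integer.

3

Exponent matrix [Θ,L] × [ℓ,D,ΔT,X1,X2]:
  Θ: [ 0  0  1 -3  1]
  L: [ 1  1  0 -2  2]
Row reduction gives pivot columns ℓ,ΔT; rank = 2
5 vars − rank 2 = 3 Π groups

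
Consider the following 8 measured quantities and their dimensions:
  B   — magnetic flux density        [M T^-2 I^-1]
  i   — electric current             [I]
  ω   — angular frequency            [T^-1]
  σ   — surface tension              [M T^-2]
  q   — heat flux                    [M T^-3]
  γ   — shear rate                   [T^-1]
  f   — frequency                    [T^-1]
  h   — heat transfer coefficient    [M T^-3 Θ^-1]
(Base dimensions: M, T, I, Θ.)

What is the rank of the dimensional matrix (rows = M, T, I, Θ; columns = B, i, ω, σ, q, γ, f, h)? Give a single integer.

4

Exponent matrix [M,T,I,Θ] × [B,i,ω,σ,q,γ,f,h]:
  M: [ 1  0  0  1  1  0  0  1]
  T: [-2  0 -1 -2 -3 -1 -1 -3]
  I: [-1  1  0  0  0  0  0  0]
  Θ: [ 0  0  0  0  0  0  0 -1]
RREF → pivots at {B,i,ω,h} ⇒ r = 4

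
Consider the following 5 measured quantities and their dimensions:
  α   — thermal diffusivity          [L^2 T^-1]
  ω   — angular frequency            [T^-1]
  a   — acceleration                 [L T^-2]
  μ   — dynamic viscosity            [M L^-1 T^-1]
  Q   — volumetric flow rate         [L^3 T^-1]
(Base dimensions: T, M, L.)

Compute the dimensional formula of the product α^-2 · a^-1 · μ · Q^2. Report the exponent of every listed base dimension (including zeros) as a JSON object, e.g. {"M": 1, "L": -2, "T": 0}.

{"T": 1, "M": 1, "L": 0}

Exponent matrix [T,M,L] × [α,ω,a,μ,Q]:
  T: [-1 -1 -2 -1 -1]
  M: [ 0  0  0  1  0]
  L: [ 2  0  1 -1  3]
  [T]: (-2)·-1+(-1)·-2+(1)·-1+(2)·-1 = 1
  [M]: (-2)·0+(-1)·0+(1)·1+(2)·0 = 1
  [L]: (-2)·2+(-1)·1+(1)·-1+(2)·3 = 0
⇒ T M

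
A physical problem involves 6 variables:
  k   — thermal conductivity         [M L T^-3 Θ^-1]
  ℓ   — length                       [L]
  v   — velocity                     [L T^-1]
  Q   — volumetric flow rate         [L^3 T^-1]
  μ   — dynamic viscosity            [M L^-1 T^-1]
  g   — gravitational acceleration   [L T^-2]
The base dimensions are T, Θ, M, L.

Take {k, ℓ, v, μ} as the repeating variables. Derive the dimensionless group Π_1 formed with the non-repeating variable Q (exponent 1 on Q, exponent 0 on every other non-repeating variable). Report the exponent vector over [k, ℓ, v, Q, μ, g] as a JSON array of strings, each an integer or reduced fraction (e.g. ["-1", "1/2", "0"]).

Dimensional matrix (T×Θ×M×L by k×ℓ×v×Q×μ×g):
  T: [-3  0 -1 -1 -1 -2]
  Θ: [-1  0  0  0  0  0]
  M: [ 1  0  0  0  1  0]
  L: [ 1  1  1  3 -1  1]
Echelon form has 4 nonzero rows (pivots: k,ℓ,v,μ)
Pivot set = {k,ℓ,v,μ}, free = {Q,g}
RREF:
  r0: [   1    0    0    0    0    0]
  r1: [   0    1    0    2    0   -1]
  r2: [   0    0    1    1    0    2]
  r3: [   0    0    0    0    1    0]
Fix exponent of Q at 1, g at 0; solve each RREF row for its pivot's exponent:
  r0: exp(k) + (0)·1 = 0 ⇒ exp(k) = 0
  r1: exp(ℓ) + (2)·1 = 0 ⇒ exp(ℓ) = -2
  r2: exp(v) + (1)·1 = 0 ⇒ exp(v) = -1
  r3: exp(μ) + (0)·1 = 0 ⇒ exp(μ) = 0
Π_1 = ℓ^-2 · v^-1 · Q

["0", "-2", "-1", "1", "0", "0"]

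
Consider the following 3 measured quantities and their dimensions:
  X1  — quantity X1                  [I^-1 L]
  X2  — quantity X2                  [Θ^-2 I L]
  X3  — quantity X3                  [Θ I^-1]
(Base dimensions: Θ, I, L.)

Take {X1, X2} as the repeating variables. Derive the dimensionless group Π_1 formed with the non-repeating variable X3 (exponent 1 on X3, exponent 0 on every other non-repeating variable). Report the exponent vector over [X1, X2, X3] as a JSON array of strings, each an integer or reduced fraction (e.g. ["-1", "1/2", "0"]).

["-1/2", "1/2", "1"]

Write exponents as rows Θ,I,L / cols X1,X2,X3:
  Θ: [ 0 -2  1]
  I: [-1  1 -1]
  L: [ 1  1  0]
Echelon form has 2 nonzero rows (pivots: X1,X2)
Pivot set = {X1,X2}, free = {X3}
RREF:
  r0: [   1    0  1/2]
  r1: [   0    1 -1/2]
  r2: [   0    0    0]
Fix exponent of X3 at 1; solve each RREF row for its pivot's exponent:
  r0: exp(X1) + (1/2)·1 = 0 ⇒ exp(X1) = -1/2
  r1: exp(X2) + (-1/2)·1 = 0 ⇒ exp(X2) = 1/2
Π_1 = X1^(-1/2) · X2^(1/2) · X3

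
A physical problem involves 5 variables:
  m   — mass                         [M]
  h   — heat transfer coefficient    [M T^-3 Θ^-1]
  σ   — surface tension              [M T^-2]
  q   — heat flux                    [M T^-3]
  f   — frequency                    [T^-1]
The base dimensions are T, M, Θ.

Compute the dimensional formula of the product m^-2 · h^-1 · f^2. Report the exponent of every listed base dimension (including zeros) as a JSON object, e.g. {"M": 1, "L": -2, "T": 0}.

{"T": 1, "M": -3, "Θ": 1}

Exponent matrix [T,M,Θ] × [m,h,σ,q,f]:
  T: [ 0 -3 -2 -3 -1]
  M: [ 1  1  1  1  0]
  Θ: [ 0 -1  0  0  0]
  [T]: (-2)·0+(-1)·-3+(2)·-1 = 1
  [M]: (-2)·1+(-1)·1+(2)·0 = -3
  [Θ]: (-2)·0+(-1)·-1+(2)·0 = 1
⇒ T M^-3 Θ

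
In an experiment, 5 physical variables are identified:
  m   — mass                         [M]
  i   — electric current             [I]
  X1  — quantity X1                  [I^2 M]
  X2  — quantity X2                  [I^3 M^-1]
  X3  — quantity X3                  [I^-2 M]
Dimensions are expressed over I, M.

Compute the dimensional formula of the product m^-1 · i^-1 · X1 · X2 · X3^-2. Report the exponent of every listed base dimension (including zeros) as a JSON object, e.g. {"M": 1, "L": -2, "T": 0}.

{"I": 8, "M": -3}

Write exponents as rows I,M / cols m,i,X1,X2,X3:
  I: [ 0  1  2  3 -2]
  M: [ 1  0  1 -1  1]
  [I]: (-1)·0+(-1)·1+(1)·2+(1)·3+(-2)·-2 = 8
  [M]: (-1)·1+(-1)·0+(1)·1+(1)·-1+(-2)·1 = -3
⇒ I^8 M^-3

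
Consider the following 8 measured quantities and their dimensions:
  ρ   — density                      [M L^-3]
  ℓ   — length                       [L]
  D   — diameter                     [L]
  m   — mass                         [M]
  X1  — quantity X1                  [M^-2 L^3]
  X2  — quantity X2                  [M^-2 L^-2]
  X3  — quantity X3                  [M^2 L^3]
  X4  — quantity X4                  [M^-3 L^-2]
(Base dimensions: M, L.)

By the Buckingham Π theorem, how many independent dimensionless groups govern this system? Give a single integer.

Dimensional matrix (M×L by ρ×ℓ×D×m×X1×X2×X3×X4):
  M: [ 1  0  0  1 -2 -2  2 -3]
  L: [-3  1  1  0  3 -2  3 -2]
Row reduction gives pivot columns ρ,ℓ; rank = 2
n=8, r=2 ⇒ 6 dimensionless groups

6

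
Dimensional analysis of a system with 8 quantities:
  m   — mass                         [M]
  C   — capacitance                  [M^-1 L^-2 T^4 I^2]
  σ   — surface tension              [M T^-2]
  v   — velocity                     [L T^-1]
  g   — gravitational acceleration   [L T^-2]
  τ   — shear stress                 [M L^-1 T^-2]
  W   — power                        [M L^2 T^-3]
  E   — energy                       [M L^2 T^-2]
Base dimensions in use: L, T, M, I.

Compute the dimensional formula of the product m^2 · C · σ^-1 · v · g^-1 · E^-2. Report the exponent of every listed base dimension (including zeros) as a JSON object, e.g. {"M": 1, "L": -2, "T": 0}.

{"L": -6, "T": 11, "M": -2, "I": 2}

Dimensional matrix (L×T×M×I by m×C×σ×v×g×τ×W×E):
  L: [ 0 -2  0  1  1 -1  2  2]
  T: [ 0  4 -2 -1 -2 -2 -3 -2]
  M: [ 1 -1  1  0  0  1  1  1]
  I: [ 0  2  0  0  0  0  0  0]
  [L]: (2)·0+(1)·-2+(-1)·0+(1)·1+(-1)·1+(-2)·2 = -6
  [T]: (2)·0+(1)·4+(-1)·-2+(1)·-1+(-1)·-2+(-2)·-2 = 11
  [M]: (2)·1+(1)·-1+(-1)·1+(1)·0+(-1)·0+(-2)·1 = -2
  [I]: (2)·0+(1)·2+(-1)·0+(1)·0+(-1)·0+(-2)·0 = 2
⇒ L^-6 T^11 M^-2 I^2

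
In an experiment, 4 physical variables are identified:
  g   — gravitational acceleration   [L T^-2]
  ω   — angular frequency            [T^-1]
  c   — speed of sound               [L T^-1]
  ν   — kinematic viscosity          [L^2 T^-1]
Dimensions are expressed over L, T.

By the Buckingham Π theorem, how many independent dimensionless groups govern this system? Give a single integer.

Dimensional matrix (L×T by g×ω×c×ν):
  L: [ 1  0  1  2]
  T: [-2 -1 -1 -1]
Echelon form has 2 nonzero rows (pivots: g,ω)
Π count = n − r = 4 − 2 = 2

2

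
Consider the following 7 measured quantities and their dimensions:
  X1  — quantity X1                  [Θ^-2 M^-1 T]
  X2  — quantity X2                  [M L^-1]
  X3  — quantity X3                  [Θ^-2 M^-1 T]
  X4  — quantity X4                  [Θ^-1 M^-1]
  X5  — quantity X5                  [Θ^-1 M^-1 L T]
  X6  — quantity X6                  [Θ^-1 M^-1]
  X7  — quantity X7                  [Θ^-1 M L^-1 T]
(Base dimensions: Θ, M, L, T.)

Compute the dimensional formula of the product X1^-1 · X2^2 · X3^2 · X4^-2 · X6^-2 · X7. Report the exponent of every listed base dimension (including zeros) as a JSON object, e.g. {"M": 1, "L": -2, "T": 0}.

Exponent matrix [Θ,M,L,T] × [X1,X2,X3,X4,X5,X6,X7]:
  Θ: [-2  0 -2 -1 -1 -1 -1]
  M: [-1  1 -1 -1 -1 -1  1]
  L: [ 0 -1  0  0  1  0 -1]
  T: [ 1  0  1  0  1  0  1]
  [Θ]: (-1)·-2+(2)·0+(2)·-2+(-2)·-1+(-2)·-1+(1)·-1 = 1
  [M]: (-1)·-1+(2)·1+(2)·-1+(-2)·-1+(-2)·-1+(1)·1 = 6
  [L]: (-1)·0+(2)·-1+(2)·0+(-2)·0+(-2)·0+(1)·-1 = -3
  [T]: (-1)·1+(2)·0+(2)·1+(-2)·0+(-2)·0+(1)·1 = 2
⇒ Θ M^6 L^-3 T^2

{"Θ": 1, "M": 6, "L": -3, "T": 2}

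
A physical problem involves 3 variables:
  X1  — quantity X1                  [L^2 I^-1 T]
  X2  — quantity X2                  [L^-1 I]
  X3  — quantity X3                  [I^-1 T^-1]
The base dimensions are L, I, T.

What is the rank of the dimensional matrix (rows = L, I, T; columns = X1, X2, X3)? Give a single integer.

Exponent matrix [L,I,T] × [X1,X2,X3]:
  L: [ 2 -1  0]
  I: [-1  1 -1]
  T: [ 1  0 -1]
Row reduction gives pivot columns X1,X2; rank = 2

2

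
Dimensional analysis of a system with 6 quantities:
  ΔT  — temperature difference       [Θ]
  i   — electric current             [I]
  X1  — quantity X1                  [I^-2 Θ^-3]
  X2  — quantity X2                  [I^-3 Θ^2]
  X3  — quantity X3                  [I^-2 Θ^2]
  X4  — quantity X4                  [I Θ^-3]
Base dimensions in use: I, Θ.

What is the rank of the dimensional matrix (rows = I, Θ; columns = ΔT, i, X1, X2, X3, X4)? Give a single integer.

2

Dimensional matrix (I×Θ by ΔT×i×X1×X2×X3×X4):
  I: [ 0  1 -2 -3 -2  1]
  Θ: [ 1  0 -3  2  2 -3]
Row reduction gives pivot columns ΔT,i; rank = 2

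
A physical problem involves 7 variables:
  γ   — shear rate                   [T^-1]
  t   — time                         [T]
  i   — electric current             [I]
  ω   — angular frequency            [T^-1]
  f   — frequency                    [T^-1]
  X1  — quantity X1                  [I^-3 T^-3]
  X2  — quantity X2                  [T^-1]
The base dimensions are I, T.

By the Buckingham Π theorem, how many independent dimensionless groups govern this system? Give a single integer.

Dimensional matrix (I×T by γ×t×i×ω×f×X1×X2):
  I: [ 0  0  1  0  0 -3  0]
  T: [-1  1  0 -1 -1 -3 -1]
Echelon form has 2 nonzero rows (pivots: γ,i)
7 vars − rank 2 = 5 Π groups

5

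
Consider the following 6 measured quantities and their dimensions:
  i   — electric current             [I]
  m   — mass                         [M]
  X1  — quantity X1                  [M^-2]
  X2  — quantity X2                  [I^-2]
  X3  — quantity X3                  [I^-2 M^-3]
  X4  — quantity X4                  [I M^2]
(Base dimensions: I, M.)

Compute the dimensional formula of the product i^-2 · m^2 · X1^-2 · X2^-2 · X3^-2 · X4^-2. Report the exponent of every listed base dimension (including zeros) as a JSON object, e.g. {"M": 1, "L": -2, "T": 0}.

Dimensional matrix (I×M by i×m×X1×X2×X3×X4):
  I: [ 1  0  0 -2 -2  1]
  M: [ 0  1 -2  0 -3  2]
  [I]: (-2)·1+(2)·0+(-2)·0+(-2)·-2+(-2)·-2+(-2)·1 = 4
  [M]: (-2)·0+(2)·1+(-2)·-2+(-2)·0+(-2)·-3+(-2)·2 = 8
⇒ I^4 M^8

{"I": 4, "M": 8}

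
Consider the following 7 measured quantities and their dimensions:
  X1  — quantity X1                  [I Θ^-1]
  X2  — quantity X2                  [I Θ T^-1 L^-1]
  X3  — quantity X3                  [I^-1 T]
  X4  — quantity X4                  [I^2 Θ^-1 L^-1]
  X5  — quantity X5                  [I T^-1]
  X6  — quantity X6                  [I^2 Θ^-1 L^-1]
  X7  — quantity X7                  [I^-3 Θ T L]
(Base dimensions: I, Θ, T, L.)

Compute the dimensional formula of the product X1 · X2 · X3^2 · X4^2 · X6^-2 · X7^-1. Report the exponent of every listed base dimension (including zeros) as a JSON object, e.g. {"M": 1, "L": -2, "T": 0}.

Dimensional matrix (I×Θ×T×L by X1×X2×X3×X4×X5×X6×X7):
  I: [ 1  1 -1  2  1  2 -3]
  Θ: [-1  1  0 -1  0 -1  1]
  T: [ 0 -1  1  0 -1  0  1]
  L: [ 0 -1  0 -1  0 -1  1]
  [I]: (1)·1+(1)·1+(2)·-1+(2)·2+(-2)·2+(-1)·-3 = 3
  [Θ]: (1)·-1+(1)·1+(2)·0+(2)·-1+(-2)·-1+(-1)·1 = -1
  [T]: (1)·0+(1)·-1+(2)·1+(2)·0+(-2)·0+(-1)·1 = 0
  [L]: (1)·0+(1)·-1+(2)·0+(2)·-1+(-2)·-1+(-1)·1 = -2
⇒ I^3 Θ^-1 L^-2

{"I": 3, "Θ": -1, "T": 0, "L": -2}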